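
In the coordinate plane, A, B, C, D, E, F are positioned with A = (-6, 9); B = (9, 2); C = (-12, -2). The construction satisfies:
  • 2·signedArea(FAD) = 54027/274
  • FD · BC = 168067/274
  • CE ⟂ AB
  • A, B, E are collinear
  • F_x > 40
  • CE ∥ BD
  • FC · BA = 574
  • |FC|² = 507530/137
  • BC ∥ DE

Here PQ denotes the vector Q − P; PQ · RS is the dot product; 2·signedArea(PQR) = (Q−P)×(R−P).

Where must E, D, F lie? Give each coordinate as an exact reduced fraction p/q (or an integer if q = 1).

1. E_x = -1839/274  [A, B, E are collinear ∩ CE ⟂ AB]
2. E_y = 2557/274  [A, B, E are collinear ∩ CE ⟂ AB]
   → E = (-1839/274, 2557/274)
3. D_x = 3915/274  [BC ∥ DE ∩ CE ∥ BD]
4. D_y = 3653/274  [BC ∥ DE ∩ CE ∥ BD]
   → D = (3915/274, 3653/274)
5. F_x = 5559/137  [FC · BA = 574 ∩ 2·signedArea(FAD) = 54027/274]
6. F_y = 3927/137  [FC · BA = 574 ∩ 2·signedArea(FAD) = 54027/274]
   → F = (5559/137, 3927/137)

D = (3915/274, 3653/274)
E = (-1839/274, 2557/274)
F = (5559/137, 3927/137)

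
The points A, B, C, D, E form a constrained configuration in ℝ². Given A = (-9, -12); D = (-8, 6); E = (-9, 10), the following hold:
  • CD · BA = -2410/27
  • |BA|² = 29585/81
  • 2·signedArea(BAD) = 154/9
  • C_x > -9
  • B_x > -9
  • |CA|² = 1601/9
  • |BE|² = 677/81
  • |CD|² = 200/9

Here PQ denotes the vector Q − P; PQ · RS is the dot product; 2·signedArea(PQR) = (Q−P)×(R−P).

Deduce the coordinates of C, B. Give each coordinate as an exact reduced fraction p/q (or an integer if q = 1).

B = (-80/9, 64/9)
C = (-26/3, 4/3)

1. B_x = -80/9  [line -18·x + 1·y + -1504/9 = 0 ∩ |BA|² = 29585/81]
2. B_y = 64/9  [line -18·x + 1·y + -1504/9 = 0 ∩ |BA|² = 29585/81]
   → B = (-80/9, 64/9)
3. C_x = -26/3  [line 1/9·x + 172/9·y + -662/27 = 0 ∩ |CA|² = 1601/9]
4. C_y = 4/3  [line 1/9·x + 172/9·y + -662/27 = 0 ∩ |CA|² = 1601/9]
   → C = (-26/3, 4/3)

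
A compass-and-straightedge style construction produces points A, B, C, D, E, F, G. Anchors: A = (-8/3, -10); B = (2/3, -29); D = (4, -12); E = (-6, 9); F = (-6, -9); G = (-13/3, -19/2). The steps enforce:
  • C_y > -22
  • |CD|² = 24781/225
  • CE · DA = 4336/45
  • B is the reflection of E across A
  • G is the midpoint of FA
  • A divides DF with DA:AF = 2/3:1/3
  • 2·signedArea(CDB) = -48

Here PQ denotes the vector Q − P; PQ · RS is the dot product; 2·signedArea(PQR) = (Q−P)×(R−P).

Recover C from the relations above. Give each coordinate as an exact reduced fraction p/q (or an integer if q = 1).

1. C_x = -2/3  [2·signedArea(CDB) = -48 ∩ CE · DA = 4336/45]
2. C_y = -107/5  [2·signedArea(CDB) = -48 ∩ CE · DA = 4336/45]
   → C = (-2/3, -107/5)

C = (-2/3, -107/5)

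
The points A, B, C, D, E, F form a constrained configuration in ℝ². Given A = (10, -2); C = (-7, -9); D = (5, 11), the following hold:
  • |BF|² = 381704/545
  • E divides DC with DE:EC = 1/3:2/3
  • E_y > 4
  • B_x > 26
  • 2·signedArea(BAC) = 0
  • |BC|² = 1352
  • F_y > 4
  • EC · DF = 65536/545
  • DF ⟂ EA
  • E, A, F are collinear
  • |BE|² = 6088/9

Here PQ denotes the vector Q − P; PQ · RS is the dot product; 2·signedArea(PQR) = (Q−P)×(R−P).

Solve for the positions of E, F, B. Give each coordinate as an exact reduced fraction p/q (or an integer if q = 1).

B = (27, 5)
E = (1, 13/3)
F = (293/545, 2539/545)

1. E_x = 1  [E divides DC with DE:EC = 1/3:2/3]
2. E_y = 13/3  [E divides DC with DE:EC = 1/3:2/3]
   → E = (1, 13/3)
3. F_x = 293/545  [E, A, F are collinear ∩ DF ⟂ EA]
4. F_y = 2539/545  [E, A, F are collinear ∩ DF ⟂ EA]
   → F = (293/545, 2539/545)
5. B_x = 27  [line 7·x + -17·y + -104 = 0 ∩ |BF|² = 381704/545]
6. B_y = 5  [line 7·x + -17·y + -104 = 0 ∩ |BF|² = 381704/545]
   → B = (27, 5)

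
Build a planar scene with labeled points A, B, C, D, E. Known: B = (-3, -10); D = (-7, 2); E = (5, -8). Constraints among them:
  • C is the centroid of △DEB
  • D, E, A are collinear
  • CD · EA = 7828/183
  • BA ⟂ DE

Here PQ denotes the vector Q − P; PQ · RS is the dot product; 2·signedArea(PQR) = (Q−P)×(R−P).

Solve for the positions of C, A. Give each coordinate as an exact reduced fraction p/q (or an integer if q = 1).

1. C_x = -5/3  [C is the centroid of △DEB]
2. C_y = -16/3  [C is the centroid of △DEB]
   → C = (-5/3, -16/3)
3. A_x = 77/61  [D, E, A are collinear ∩ BA ⟂ DE]
4. A_y = -298/61  [D, E, A are collinear ∩ BA ⟂ DE]
   → A = (77/61, -298/61)

A = (77/61, -298/61)
C = (-5/3, -16/3)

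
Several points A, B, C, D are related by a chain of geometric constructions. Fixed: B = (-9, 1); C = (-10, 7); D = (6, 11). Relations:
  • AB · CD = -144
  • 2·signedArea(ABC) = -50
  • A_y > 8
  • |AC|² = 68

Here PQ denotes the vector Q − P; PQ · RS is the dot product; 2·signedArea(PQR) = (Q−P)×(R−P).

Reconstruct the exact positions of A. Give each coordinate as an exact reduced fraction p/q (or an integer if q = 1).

A = (-2, 9)

1. A_x = -2  [AB · CD = -144 ∩ 2·signedArea(ABC) = -50]
2. A_y = 9  [AB · CD = -144 ∩ 2·signedArea(ABC) = -50]
   → A = (-2, 9)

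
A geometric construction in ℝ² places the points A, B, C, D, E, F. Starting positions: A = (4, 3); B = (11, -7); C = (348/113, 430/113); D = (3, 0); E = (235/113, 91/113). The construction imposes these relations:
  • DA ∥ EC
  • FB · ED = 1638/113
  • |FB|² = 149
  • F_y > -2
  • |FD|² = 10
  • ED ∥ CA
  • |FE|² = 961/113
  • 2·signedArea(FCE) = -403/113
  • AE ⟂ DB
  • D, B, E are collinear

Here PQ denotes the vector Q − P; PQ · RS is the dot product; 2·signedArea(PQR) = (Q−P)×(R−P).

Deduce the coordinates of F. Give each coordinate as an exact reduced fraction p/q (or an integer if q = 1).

F = (18/113, -157/113)

1. F_x = 18/113  [2·signedArea(FCE) = -403/113 ∩ FB · ED = 1638/113]
2. F_y = -157/113  [2·signedArea(FCE) = -403/113 ∩ FB · ED = 1638/113]
   → F = (18/113, -157/113)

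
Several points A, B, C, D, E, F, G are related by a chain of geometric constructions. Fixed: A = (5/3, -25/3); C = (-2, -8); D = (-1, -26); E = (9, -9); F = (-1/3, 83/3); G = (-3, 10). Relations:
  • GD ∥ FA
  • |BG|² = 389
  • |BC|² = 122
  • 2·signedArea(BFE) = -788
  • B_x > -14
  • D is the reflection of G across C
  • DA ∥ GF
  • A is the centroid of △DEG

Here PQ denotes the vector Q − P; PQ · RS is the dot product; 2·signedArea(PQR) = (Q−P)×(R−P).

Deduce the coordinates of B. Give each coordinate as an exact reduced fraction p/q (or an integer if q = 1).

B = (-13, -7)

1. B_x = -13  [line 110/3·x + 28/3·y + 542 = 0 ∩ |BG|² = 389]
2. B_y = -7  [line 110/3·x + 28/3·y + 542 = 0 ∩ |BG|² = 389]
   → B = (-13, -7)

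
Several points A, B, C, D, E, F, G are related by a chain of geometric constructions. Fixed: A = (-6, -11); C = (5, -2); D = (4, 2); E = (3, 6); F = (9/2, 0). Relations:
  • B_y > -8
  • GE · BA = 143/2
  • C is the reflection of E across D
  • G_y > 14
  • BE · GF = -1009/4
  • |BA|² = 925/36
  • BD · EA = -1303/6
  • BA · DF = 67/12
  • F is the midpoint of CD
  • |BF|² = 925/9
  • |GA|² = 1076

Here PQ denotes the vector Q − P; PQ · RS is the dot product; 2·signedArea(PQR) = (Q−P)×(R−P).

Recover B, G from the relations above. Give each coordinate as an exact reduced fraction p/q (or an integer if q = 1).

1. B_x = -5/2  [BD · EA = -1303/6 ∩ BA · DF = 67/12]
2. B_y = -22/3  [BD · EA = -1303/6 ∩ BA · DF = 67/12]
   → B = (-5/2, -22/3)
3. G_x = 14  [GE · BA = 143/2 ∩ BE · GF = -1009/4]
4. G_y = 15  [GE · BA = 143/2 ∩ BE · GF = -1009/4]
   → G = (14, 15)

B = (-5/2, -22/3)
G = (14, 15)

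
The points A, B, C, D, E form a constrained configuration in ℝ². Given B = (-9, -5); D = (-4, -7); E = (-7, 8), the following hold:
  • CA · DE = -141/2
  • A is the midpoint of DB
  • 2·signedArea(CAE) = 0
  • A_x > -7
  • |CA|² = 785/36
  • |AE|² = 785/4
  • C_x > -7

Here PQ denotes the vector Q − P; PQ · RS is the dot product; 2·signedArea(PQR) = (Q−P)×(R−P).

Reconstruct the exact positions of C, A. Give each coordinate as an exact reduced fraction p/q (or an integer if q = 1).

1. A_x = -13/2  [A is the midpoint of DB]
2. A_y = -6  [A is the midpoint of DB]
   → A = (-13/2, -6)
3. C_x = -20/3  [2·signedArea(CAE) = 0 ∩ CA · DE = -141/2]
4. C_y = -4/3  [2·signedArea(CAE) = 0 ∩ CA · DE = -141/2]
   → C = (-20/3, -4/3)

A = (-13/2, -6)
C = (-20/3, -4/3)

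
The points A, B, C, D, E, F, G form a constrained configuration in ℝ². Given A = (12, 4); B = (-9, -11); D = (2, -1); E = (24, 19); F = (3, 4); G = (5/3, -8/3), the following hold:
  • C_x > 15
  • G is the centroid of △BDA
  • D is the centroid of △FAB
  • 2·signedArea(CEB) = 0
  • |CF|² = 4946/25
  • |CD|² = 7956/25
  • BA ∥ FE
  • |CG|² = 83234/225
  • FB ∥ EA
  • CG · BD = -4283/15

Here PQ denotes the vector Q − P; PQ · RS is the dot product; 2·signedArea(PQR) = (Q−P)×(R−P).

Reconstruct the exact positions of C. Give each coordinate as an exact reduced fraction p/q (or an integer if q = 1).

C = (76/5, 11)

1. C_x = 76/5  [2·signedArea(CEB) = 0 ∩ CG · BD = -4283/15]
2. C_y = 11  [2·signedArea(CEB) = 0 ∩ CG · BD = -4283/15]
   → C = (76/5, 11)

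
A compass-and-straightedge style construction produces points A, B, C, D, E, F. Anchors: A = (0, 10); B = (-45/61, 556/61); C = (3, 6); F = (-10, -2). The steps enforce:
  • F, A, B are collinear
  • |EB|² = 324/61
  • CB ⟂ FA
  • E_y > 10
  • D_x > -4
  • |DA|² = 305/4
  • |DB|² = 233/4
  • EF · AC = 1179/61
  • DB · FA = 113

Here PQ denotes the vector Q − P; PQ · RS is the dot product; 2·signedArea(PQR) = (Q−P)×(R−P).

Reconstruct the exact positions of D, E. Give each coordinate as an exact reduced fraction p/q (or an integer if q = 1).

1. D_x = -7/2  [line -10·x + -12·y + -11 = 0 ∩ |DA|² = 305/4]
2. D_y = 2  [line -10·x + -12·y + -11 = 0 ∩ |DA|² = 305/4]
   → D = (-7/2, 2)
3. E_x = 45/61  [line -3·x + 4·y + -2521/61 = 0 ∩ |EB|² = 324/61]
4. E_y = 664/61  [line -3·x + 4·y + -2521/61 = 0 ∩ |EB|² = 324/61]
   → E = (45/61, 664/61)

D = (-7/2, 2)
E = (45/61, 664/61)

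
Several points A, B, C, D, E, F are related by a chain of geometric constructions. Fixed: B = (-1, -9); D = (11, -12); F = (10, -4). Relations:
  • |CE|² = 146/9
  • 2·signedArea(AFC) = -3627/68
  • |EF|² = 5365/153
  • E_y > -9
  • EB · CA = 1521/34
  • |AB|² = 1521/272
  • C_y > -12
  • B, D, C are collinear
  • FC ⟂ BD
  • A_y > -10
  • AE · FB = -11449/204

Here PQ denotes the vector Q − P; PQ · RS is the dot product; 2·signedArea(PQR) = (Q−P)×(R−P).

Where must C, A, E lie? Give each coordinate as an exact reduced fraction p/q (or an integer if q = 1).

1. C_x = 139/17  [B, D, C are collinear ∩ FC ⟂ BD]
2. C_y = -192/17  [B, D, C are collinear ∩ FC ⟂ BD]
   → C = (139/17, -192/17)
3. A_x = 22/17  [line 124/17·x + -31/17·y + -1829/68 = 0 ∩ |AB|² = 1521/272]
4. A_y = -651/68  [line 124/17·x + -31/17·y + -1829/68 = 0 ∩ |AB|² = 1521/272]
   → A = (22/17, -651/68)
5. E_x = 292/51  [EB · CA = 1521/34 ∩ AE · FB = -11449/204]
6. E_y = -413/51  [EB · CA = 1521/34 ∩ AE · FB = -11449/204]
   → E = (292/51, -413/51)

A = (22/17, -651/68)
C = (139/17, -192/17)
E = (292/51, -413/51)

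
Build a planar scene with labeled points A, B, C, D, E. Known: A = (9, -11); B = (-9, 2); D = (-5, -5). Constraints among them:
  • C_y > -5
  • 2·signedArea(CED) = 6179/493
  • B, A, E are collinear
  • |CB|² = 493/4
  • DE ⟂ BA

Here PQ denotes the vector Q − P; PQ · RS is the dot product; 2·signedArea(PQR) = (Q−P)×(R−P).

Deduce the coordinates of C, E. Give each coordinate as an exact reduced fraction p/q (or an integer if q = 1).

1. E_x = -1503/493  [B, A, E are collinear ∩ DE ⟂ BA]
2. E_y = -1133/493  [B, A, E are collinear ∩ DE ⟂ BA]
   → E = (-1503/493, -1133/493)
3. C_x = 0  [line 1332/493·x + -962/493·y + -4329/493 = 0 ∩ |CB|² = 493/4]
4. C_y = -9/2  [line 1332/493·x + -962/493·y + -4329/493 = 0 ∩ |CB|² = 493/4]
   → C = (0, -9/2)

C = (0, -9/2)
E = (-1503/493, -1133/493)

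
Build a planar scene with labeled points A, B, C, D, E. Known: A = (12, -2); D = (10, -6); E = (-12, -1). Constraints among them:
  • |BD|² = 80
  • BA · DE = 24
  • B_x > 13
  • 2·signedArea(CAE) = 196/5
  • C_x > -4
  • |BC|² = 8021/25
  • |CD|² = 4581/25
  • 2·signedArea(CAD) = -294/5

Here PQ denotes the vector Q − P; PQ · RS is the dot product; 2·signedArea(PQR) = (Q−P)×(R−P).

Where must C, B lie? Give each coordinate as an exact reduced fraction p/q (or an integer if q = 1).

B = (14, 2)
C = (-16/5, -3)

1. C_x = -16/5  [2·signedArea(CAE) = 196/5 ∩ 2·signedArea(CAD) = -294/5]
2. C_y = -3  [2·signedArea(CAE) = 196/5 ∩ 2·signedArea(CAD) = -294/5]
   → C = (-16/5, -3)
3. B_x = 14  [line 22·x + -5·y + -298 = 0 ∩ |BC|² = 8021/25]
4. B_y = 2  [line 22·x + -5·y + -298 = 0 ∩ |BC|² = 8021/25]
   → B = (14, 2)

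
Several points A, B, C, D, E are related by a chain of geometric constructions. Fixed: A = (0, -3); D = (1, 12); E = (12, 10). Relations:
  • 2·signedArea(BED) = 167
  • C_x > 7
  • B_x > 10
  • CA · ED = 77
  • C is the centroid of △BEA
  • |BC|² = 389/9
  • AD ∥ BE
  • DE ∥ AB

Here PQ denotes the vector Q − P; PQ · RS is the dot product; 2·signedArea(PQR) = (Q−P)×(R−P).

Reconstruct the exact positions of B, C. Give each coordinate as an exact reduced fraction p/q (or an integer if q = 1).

B = (11, -5)
C = (23/3, 2/3)

1. B_x = 11  [AD ∥ BE ∩ DE ∥ AB]
2. B_y = -5  [AD ∥ BE ∩ DE ∥ AB]
   → B = (11, -5)
3. C_x = 23/3  [C is the centroid of △BEA]
4. C_y = 2/3  [C is the centroid of △BEA]
   → C = (23/3, 2/3)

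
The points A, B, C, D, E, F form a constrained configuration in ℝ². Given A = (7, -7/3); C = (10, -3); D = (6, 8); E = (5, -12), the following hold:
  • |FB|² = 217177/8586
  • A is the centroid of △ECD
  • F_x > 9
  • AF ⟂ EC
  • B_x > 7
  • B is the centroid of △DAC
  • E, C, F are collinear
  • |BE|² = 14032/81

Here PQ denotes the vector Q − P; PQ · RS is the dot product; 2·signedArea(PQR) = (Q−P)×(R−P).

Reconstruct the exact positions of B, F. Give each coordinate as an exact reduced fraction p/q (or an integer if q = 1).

1. B_x = 23/3  [B is the centroid of △DAC]
2. B_y = 8/9  [B is the centroid of △DAC]
   → B = (23/3, 8/9)
3. F_x = 1015/106  [E, C, F are collinear ∩ AF ⟂ EC]
4. F_y = -399/106  [E, C, F are collinear ∩ AF ⟂ EC]
   → F = (1015/106, -399/106)

B = (23/3, 8/9)
F = (1015/106, -399/106)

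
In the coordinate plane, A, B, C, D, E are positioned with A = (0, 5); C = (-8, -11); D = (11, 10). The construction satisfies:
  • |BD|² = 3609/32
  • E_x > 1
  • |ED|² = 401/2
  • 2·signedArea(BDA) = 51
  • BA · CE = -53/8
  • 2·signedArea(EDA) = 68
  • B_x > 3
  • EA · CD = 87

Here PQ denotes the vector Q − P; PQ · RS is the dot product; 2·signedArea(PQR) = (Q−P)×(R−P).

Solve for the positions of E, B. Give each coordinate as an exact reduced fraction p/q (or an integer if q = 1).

1. E_x = 3/2  [2·signedArea(EDA) = 68 ∩ EA · CD = 87]
2. E_y = -1/2  [2·signedArea(EDA) = 68 ∩ EA · CD = 87]
   → E = (3/2, -1/2)
3. B_x = 31/8  [BA · CE = -53/8 ∩ 2·signedArea(BDA) = 51]
4. B_y = 17/8  [BA · CE = -53/8 ∩ 2·signedArea(BDA) = 51]
   → B = (31/8, 17/8)

B = (31/8, 17/8)
E = (3/2, -1/2)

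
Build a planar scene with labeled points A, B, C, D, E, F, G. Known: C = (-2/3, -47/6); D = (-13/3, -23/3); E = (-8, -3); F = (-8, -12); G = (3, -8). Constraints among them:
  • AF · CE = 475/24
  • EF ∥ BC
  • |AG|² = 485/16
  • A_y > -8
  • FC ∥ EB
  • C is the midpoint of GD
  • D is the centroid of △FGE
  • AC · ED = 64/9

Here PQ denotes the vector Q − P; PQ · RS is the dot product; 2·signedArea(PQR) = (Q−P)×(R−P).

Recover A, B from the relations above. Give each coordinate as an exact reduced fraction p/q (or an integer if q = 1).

A = (-5/2, -31/4)
B = (-2/3, 7/6)

1. A_x = -5/2  [AF · CE = 475/24 ∩ AC · ED = 64/9]
2. A_y = -31/4  [AF · CE = 475/24 ∩ AC · ED = 64/9]
   → A = (-5/2, -31/4)
3. B_x = -2/3  [EF ∥ BC ∩ FC ∥ EB]
4. B_y = 7/6  [EF ∥ BC ∩ FC ∥ EB]
   → B = (-2/3, 7/6)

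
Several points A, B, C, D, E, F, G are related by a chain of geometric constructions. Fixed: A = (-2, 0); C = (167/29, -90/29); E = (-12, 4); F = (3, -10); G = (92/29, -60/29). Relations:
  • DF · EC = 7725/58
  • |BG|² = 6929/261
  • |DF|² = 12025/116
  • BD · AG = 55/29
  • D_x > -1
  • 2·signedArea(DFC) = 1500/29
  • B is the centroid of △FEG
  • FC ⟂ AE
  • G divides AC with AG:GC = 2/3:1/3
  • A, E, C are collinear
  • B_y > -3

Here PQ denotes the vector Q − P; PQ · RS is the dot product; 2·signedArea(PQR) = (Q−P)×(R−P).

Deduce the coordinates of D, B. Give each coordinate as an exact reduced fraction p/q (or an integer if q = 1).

B = (-169/87, -78/29)
D = (-41/58, -15/29)

1. D_x = -41/58  [line -200/29·x + 80/29·y + -100/29 = 0 ∩ |DF|² = 12025/116]
2. D_y = -15/29  [line -200/29·x + 80/29·y + -100/29 = 0 ∩ |DF|² = 12025/116]
   → D = (-41/58, -15/29)
3. B_x = -169/87  [B is the centroid of △FEG]
4. B_y = -78/29  [B is the centroid of △FEG]
   → B = (-169/87, -78/29)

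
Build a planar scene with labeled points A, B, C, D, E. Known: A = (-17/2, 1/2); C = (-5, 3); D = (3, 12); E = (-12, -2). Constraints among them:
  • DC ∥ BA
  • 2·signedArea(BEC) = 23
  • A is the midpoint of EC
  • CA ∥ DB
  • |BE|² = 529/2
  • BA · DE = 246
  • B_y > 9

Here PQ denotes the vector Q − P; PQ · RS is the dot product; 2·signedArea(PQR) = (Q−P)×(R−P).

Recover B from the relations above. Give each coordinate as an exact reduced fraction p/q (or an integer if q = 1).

B = (-1/2, 19/2)

1. B_x = -1/2  [DC ∥ BA ∩ CA ∥ DB]
2. B_y = 19/2  [DC ∥ BA ∩ CA ∥ DB]
   → B = (-1/2, 19/2)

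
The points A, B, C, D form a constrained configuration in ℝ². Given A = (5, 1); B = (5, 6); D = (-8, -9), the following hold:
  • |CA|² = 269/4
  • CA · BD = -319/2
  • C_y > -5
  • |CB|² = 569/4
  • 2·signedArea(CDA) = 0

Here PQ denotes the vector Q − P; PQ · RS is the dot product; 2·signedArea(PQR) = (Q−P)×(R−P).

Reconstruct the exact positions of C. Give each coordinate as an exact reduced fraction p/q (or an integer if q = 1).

1. C_x = -3/2  [2·signedArea(CDA) = 0 ∩ CA · BD = -319/2]
2. C_y = -4  [2·signedArea(CDA) = 0 ∩ CA · BD = -319/2]
   → C = (-3/2, -4)

C = (-3/2, -4)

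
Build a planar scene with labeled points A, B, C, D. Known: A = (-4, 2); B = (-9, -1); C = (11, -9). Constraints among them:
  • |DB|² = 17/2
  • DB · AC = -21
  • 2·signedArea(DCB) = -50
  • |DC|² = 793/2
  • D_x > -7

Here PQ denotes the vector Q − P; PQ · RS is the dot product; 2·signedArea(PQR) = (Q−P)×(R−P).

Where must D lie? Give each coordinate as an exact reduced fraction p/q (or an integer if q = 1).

1. D_x = -13/2  [DB · AC = -21 ∩ 2·signedArea(DCB) = -50]
2. D_y = 1/2  [DB · AC = -21 ∩ 2·signedArea(DCB) = -50]
   → D = (-13/2, 1/2)

D = (-13/2, 1/2)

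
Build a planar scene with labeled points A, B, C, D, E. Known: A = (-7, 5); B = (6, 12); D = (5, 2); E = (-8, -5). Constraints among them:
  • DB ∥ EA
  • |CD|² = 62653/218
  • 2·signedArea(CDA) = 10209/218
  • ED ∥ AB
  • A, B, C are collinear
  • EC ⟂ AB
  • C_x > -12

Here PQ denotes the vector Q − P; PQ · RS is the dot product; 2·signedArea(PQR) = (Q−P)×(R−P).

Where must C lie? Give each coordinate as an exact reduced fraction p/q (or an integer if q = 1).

C = (-2605/218, 509/218)

1. C_x = -2605/218  [A, B, C are collinear ∩ EC ⟂ AB]
2. C_y = 509/218  [A, B, C are collinear ∩ EC ⟂ AB]
   → C = (-2605/218, 509/218)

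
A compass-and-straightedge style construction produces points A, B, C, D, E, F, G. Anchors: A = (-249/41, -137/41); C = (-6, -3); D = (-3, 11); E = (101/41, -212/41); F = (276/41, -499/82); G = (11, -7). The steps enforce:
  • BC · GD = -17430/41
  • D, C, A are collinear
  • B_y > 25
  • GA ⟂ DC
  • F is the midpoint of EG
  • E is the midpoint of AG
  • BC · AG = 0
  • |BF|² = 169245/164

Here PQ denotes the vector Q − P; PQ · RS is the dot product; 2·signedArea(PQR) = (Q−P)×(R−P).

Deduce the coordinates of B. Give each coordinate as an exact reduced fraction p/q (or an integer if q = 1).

B = (3/41, 1039/41)

1. B_x = 3/41  [BC · AG = 0 ∩ BC · GD = -17430/41]
2. B_y = 1039/41  [BC · AG = 0 ∩ BC · GD = -17430/41]
   → B = (3/41, 1039/41)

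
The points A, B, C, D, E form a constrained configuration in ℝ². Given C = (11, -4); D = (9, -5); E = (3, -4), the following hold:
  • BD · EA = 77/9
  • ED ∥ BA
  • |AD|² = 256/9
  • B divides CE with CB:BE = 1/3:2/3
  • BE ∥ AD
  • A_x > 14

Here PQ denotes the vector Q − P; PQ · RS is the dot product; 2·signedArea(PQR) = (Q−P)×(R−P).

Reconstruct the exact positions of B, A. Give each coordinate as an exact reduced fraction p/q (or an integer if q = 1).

A = (43/3, -5)
B = (25/3, -4)

1. B_x = 25/3  [B divides CE with CB:BE = 1/3:2/3]
2. B_y = -4  [B divides CE with CB:BE = 1/3:2/3]
   → B = (25/3, -4)
3. A_x = 43/3  [BE ∥ AD ∩ ED ∥ BA]
4. A_y = -5  [BE ∥ AD ∩ ED ∥ BA]
   → A = (43/3, -5)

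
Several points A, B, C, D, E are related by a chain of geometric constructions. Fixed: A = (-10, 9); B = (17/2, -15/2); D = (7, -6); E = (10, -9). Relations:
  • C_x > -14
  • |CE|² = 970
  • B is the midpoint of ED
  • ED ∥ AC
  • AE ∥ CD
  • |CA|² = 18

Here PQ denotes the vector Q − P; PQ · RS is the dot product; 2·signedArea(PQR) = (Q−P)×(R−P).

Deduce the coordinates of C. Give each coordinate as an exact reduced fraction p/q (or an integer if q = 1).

1. C_x = -13  [AE ∥ CD ∩ ED ∥ AC]
2. C_y = 12  [AE ∥ CD ∩ ED ∥ AC]
   → C = (-13, 12)

C = (-13, 12)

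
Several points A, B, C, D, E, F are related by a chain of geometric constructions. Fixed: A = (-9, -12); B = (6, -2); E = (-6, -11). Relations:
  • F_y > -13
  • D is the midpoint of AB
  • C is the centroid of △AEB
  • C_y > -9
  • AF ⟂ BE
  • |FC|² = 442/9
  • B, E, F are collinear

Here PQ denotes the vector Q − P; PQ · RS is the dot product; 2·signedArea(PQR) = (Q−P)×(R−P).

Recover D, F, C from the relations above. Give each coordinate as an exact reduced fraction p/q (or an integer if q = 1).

1. D_x = -3/2  [D is the midpoint of AB]
2. D_y = -7  [D is the midpoint of AB]
   → D = (-3/2, -7)
3. F_x = -42/5  [B, E, F are collinear ∩ AF ⟂ BE]
4. F_y = -64/5  [B, E, F are collinear ∩ AF ⟂ BE]
   → F = (-42/5, -64/5)
5. C_x = -3  [C is the centroid of △AEB]
6. C_y = -25/3  [C is the centroid of △AEB]
   → C = (-3, -25/3)

C = (-3, -25/3)
D = (-3/2, -7)
F = (-42/5, -64/5)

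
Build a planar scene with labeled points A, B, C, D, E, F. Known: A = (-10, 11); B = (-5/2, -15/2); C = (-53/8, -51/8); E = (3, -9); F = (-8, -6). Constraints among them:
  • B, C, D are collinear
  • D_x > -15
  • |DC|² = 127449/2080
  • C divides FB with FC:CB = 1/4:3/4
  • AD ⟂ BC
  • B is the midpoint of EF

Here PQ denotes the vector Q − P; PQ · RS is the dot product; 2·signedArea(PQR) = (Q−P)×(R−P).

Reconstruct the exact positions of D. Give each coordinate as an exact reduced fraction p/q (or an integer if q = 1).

1. D_x = -1843/130  [B, C, D are collinear ∩ AD ⟂ BC]
2. D_y = -561/130  [B, C, D are collinear ∩ AD ⟂ BC]
   → D = (-1843/130, -561/130)

D = (-1843/130, -561/130)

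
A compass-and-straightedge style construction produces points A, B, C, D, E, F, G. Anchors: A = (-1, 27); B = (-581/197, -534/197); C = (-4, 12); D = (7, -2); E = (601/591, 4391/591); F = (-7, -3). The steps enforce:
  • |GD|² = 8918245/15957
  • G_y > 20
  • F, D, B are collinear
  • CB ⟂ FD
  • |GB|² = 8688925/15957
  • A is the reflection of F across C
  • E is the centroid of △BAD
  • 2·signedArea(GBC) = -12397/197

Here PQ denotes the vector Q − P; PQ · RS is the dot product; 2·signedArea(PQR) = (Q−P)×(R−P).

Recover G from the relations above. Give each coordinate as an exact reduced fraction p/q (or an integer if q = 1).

1. G_x = -581/1773  [line -2898/197·x + -207/197·y + 3289/197 = 0 ∩ |GD|² = 8918245/15957]
2. G_y = 36305/1773  [line -2898/197·x + -207/197·y + 3289/197 = 0 ∩ |GD|² = 8918245/15957]
   → G = (-581/1773, 36305/1773)

G = (-581/1773, 36305/1773)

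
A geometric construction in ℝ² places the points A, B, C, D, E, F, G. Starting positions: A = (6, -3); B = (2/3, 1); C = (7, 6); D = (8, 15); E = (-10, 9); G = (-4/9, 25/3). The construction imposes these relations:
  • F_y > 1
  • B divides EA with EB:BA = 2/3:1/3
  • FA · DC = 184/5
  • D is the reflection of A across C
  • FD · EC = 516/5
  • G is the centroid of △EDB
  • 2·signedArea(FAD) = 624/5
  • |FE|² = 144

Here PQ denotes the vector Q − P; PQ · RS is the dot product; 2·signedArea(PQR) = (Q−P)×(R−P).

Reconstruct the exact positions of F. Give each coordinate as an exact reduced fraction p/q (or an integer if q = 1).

1. F_x = -2/5  [FA · DC = 184/5 ∩ FD · EC = 516/5]
2. F_y = 9/5  [FA · DC = 184/5 ∩ FD · EC = 516/5]
   → F = (-2/5, 9/5)

F = (-2/5, 9/5)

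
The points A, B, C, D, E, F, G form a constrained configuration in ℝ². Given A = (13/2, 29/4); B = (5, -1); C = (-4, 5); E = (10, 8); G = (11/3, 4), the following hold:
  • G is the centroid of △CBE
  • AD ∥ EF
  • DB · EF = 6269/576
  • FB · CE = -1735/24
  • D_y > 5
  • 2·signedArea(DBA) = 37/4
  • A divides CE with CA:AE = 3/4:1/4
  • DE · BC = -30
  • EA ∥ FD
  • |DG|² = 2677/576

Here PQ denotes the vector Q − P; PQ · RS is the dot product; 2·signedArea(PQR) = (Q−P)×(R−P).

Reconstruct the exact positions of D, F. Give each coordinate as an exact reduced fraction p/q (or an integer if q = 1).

D = (61/12, 45/8)
F = (103/12, 51/8)

1. D_x = 61/12  [DE · BC = -30 ∩ 2·signedArea(DBA) = 37/4]
2. D_y = 45/8  [DE · BC = -30 ∩ 2·signedArea(DBA) = 37/4]
   → D = (61/12, 45/8)
3. F_x = 103/12  [DB · EF = 6269/576 ∩ EA ∥ FD]
4. F_y = 51/8  [DB · EF = 6269/576 ∩ EA ∥ FD]
   → F = (103/12, 51/8)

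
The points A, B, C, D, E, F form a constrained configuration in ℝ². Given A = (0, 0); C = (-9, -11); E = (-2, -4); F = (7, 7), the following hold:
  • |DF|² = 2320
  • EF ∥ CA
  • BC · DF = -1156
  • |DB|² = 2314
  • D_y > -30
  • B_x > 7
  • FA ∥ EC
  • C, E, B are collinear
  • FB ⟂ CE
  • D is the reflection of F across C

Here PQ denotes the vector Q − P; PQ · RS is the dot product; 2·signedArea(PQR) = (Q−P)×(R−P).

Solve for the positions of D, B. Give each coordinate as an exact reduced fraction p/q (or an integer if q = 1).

1. D_x = -25  [D is the reflection of F across C]
2. D_y = -29  [D is the reflection of F across C]
   → D = (-25, -29)
3. B_x = 8  [C, E, B are collinear ∩ FB ⟂ CE]
4. B_y = 6  [C, E, B are collinear ∩ FB ⟂ CE]
   → B = (8, 6)

B = (8, 6)
D = (-25, -29)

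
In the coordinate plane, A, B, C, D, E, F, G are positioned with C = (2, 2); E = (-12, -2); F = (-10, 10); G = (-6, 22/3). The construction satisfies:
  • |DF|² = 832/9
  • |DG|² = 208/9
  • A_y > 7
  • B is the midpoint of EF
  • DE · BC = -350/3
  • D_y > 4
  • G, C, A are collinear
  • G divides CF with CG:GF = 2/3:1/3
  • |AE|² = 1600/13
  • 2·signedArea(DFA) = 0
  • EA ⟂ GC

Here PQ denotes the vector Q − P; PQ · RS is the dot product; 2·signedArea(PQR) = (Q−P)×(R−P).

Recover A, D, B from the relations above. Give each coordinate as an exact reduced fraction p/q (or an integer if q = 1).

A = (-76/13, 94/13)
B = (-11, 4)
D = (-2, 14/3)

1. A_x = -76/13  [G, C, A are collinear ∩ EA ⟂ GC]
2. A_y = 94/13  [G, C, A are collinear ∩ EA ⟂ GC]
   → A = (-76/13, 94/13)
3. B_x = -11  [B is the midpoint of EF]
4. B_y = 4  [B is the midpoint of EF]
   → B = (-11, 4)
5. D_x = -2  [2·signedArea(DFA) = 0 ∩ DE · BC = -350/3]
6. D_y = 14/3  [2·signedArea(DFA) = 0 ∩ DE · BC = -350/3]
   → D = (-2, 14/3)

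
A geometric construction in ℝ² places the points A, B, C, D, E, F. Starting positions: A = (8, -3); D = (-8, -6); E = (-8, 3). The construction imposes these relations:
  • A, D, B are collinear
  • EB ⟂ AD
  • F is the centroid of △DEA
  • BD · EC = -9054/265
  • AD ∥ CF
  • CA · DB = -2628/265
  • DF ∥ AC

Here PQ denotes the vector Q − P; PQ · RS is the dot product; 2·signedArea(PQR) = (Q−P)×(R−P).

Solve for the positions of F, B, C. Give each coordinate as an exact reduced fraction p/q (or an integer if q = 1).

B = (-1688/265, -1509/265)
C = (40/3, 1)
F = (-8/3, -2)

1. F_x = -8/3  [F is the centroid of △DEA]
2. F_y = -2  [F is the centroid of △DEA]
   → F = (-8/3, -2)
3. B_x = -1688/265  [A, D, B are collinear ∩ EB ⟂ AD]
4. B_y = -1509/265  [A, D, B are collinear ∩ EB ⟂ AD]
   → B = (-1688/265, -1509/265)
5. C_x = 40/3  [AD ∥ CF ∩ DF ∥ AC]
6. C_y = 1  [AD ∥ CF ∩ DF ∥ AC]
   → C = (40/3, 1)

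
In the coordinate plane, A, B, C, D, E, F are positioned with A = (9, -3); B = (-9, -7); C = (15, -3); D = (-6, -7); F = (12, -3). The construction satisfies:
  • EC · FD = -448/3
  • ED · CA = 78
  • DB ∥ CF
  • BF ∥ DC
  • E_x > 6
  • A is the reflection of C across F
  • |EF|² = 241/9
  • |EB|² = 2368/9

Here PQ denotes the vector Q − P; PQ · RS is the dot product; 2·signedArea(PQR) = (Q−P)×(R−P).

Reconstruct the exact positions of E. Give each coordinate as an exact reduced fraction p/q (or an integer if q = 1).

E = (7, -13/3)

1. E_x = 7  [EC · FD = -448/3 ∩ ED · CA = 78]
2. E_y = -13/3  [EC · FD = -448/3 ∩ ED · CA = 78]
   → E = (7, -13/3)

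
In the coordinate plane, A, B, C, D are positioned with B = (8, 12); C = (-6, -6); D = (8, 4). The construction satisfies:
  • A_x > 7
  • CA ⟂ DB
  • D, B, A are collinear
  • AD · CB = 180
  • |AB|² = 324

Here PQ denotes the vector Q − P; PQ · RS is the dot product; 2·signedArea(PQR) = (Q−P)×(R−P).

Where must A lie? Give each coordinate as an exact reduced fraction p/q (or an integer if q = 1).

1. A_x = 8  [D, B, A are collinear ∩ CA ⟂ DB]
2. A_y = -6  [D, B, A are collinear ∩ CA ⟂ DB]
   → A = (8, -6)

A = (8, -6)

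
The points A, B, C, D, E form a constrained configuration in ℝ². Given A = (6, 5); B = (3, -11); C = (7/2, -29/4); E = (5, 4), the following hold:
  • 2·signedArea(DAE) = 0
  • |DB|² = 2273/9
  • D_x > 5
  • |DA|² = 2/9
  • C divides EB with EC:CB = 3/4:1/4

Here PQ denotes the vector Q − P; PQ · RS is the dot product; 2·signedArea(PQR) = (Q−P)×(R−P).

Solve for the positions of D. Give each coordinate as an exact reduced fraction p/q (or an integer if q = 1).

D = (17/3, 14/3)

1. D_x = 17/3  [line 1·x + -1·y + -1 = 0 ∩ |DB|² = 2273/9]
2. D_y = 14/3  [line 1·x + -1·y + -1 = 0 ∩ |DB|² = 2273/9]
   → D = (17/3, 14/3)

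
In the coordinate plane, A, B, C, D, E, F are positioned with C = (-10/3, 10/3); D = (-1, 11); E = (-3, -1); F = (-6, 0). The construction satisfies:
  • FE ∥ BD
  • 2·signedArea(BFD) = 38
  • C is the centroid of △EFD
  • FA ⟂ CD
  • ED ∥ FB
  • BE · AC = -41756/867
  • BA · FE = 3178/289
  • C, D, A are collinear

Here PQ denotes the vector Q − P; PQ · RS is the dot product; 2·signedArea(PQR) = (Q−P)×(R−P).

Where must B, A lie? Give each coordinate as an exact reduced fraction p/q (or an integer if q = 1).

1. B_x = -4  [FE ∥ BD ∩ ED ∥ FB]
2. B_y = 12  [FE ∥ BD ∩ ED ∥ FB]
   → B = (-4, 12)
3. A_x = -1297/289  [C, D, A are collinear ∩ FA ⟂ CD]
4. A_y = -133/289  [C, D, A are collinear ∩ FA ⟂ CD]
   → A = (-1297/289, -133/289)

A = (-1297/289, -133/289)
B = (-4, 12)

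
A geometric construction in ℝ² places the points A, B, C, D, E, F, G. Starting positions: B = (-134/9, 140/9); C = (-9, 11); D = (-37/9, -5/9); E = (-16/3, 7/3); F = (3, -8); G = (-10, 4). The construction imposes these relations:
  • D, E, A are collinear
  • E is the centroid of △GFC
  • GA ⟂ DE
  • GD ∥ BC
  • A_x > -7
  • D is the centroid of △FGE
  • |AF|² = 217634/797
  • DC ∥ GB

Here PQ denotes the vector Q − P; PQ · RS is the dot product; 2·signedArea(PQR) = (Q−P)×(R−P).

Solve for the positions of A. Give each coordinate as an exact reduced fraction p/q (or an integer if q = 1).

A = (-5292/797, 4321/797)

1. A_x = -5292/797  [D, E, A are collinear ∩ GA ⟂ DE]
2. A_y = 4321/797  [D, E, A are collinear ∩ GA ⟂ DE]
   → A = (-5292/797, 4321/797)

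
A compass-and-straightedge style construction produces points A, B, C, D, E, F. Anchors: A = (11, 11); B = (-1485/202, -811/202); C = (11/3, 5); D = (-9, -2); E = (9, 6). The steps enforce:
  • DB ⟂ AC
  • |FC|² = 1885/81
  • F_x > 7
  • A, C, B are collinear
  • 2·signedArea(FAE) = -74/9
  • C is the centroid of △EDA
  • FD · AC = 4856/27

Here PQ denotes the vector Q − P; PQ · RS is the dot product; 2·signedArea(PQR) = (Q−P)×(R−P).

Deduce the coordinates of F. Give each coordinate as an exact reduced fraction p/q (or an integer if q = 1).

1. F_x = 71/9  [2·signedArea(FAE) = -74/9 ∩ FD · AC = 4856/27]
2. F_y = 22/3  [2·signedArea(FAE) = -74/9 ∩ FD · AC = 4856/27]
   → F = (71/9, 22/3)

F = (71/9, 22/3)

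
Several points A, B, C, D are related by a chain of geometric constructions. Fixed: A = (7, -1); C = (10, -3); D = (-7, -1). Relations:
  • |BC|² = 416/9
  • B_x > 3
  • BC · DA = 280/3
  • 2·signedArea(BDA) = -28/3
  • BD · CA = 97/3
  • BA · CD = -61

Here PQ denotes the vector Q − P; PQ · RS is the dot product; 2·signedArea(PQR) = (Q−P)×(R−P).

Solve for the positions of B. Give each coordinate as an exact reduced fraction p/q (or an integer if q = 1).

1. B_x = 10/3  [BD · CA = 97/3 ∩ BC · DA = 280/3]
2. B_y = -5/3  [BD · CA = 97/3 ∩ BC · DA = 280/3]
   → B = (10/3, -5/3)

B = (10/3, -5/3)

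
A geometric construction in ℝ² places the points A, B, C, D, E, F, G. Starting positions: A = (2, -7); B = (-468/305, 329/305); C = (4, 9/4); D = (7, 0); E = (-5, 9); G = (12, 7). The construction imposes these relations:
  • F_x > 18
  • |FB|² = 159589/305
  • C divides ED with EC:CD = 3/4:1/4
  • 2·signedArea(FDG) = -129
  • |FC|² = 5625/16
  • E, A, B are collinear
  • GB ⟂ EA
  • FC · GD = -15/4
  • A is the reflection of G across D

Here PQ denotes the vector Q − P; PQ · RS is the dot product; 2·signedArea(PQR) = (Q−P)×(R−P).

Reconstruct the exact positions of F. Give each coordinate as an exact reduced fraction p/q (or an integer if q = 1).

F = (19, -9)

1. F_x = 19  [FC · GD = -15/4 ∩ 2·signedArea(FDG) = -129]
2. F_y = -9  [FC · GD = -15/4 ∩ 2·signedArea(FDG) = -129]
   → F = (19, -9)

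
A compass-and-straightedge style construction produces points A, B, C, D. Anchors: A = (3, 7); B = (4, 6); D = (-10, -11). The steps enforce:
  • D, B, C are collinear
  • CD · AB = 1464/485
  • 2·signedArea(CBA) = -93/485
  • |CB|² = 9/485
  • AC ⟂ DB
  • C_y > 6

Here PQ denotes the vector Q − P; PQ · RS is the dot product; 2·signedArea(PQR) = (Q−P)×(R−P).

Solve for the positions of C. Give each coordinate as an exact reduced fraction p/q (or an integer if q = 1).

1. C_x = 1982/485  [D, B, C are collinear ∩ AC ⟂ DB]
2. C_y = 2961/485  [D, B, C are collinear ∩ AC ⟂ DB]
   → C = (1982/485, 2961/485)

C = (1982/485, 2961/485)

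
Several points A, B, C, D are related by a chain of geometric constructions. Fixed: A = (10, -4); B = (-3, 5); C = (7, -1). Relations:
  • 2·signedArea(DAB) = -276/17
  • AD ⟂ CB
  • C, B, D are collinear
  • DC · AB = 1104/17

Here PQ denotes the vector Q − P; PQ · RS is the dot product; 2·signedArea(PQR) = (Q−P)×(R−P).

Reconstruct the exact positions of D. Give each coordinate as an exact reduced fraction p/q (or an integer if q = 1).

D = (179/17, -53/17)

1. D_x = 179/17  [C, B, D are collinear ∩ AD ⟂ CB]
2. D_y = -53/17  [C, B, D are collinear ∩ AD ⟂ CB]
   → D = (179/17, -53/17)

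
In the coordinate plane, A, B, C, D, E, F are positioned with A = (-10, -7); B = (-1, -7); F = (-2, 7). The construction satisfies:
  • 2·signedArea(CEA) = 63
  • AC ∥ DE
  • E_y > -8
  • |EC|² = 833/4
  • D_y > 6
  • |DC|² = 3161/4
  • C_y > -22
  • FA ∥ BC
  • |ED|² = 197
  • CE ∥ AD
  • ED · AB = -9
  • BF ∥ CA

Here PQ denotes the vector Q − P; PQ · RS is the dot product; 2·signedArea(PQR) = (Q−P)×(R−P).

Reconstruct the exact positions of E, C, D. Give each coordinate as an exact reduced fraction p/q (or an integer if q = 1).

1. C_x = -9  [BF ∥ CA ∩ FA ∥ BC]
2. C_y = -21  [BF ∥ CA ∩ FA ∥ BC]
   → C = (-9, -21)
3. E_x = -11/2  [line 14·x + 1·y + 84 = 0 ∩ |EC|² = 833/4]
4. E_y = -7  [line 14·x + 1·y + 84 = 0 ∩ |EC|² = 833/4]
   → E = (-11/2, -7)
5. D_x = -13/2  [ED · AB = -9 ∩ AC ∥ DE]
6. D_y = 7  [ED · AB = -9 ∩ AC ∥ DE]
   → D = (-13/2, 7)

C = (-9, -21)
D = (-13/2, 7)
E = (-11/2, -7)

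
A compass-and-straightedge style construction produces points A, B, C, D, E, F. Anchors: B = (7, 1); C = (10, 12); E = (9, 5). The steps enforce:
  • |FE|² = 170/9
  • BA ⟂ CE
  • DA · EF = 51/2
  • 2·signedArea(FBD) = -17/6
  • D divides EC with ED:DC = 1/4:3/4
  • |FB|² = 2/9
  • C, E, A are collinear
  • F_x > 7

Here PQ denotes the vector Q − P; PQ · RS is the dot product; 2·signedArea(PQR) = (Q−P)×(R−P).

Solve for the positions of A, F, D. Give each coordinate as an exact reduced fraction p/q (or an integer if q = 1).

1. A_x = 42/5  [C, E, A are collinear ∩ BA ⟂ CE]
2. A_y = 4/5  [C, E, A are collinear ∩ BA ⟂ CE]
   → A = (42/5, 4/5)
3. D_x = 37/4  [D divides EC with ED:DC = 1/4:3/4]
4. D_y = 27/4  [D divides EC with ED:DC = 1/4:3/4]
   → D = (37/4, 27/4)
5. F_x = 112/15  [2·signedArea(FBD) = -17/6 ∩ DA · EF = 51/2]
6. F_y = 14/15  [2·signedArea(FBD) = -17/6 ∩ DA · EF = 51/2]
   → F = (112/15, 14/15)

A = (42/5, 4/5)
D = (37/4, 27/4)
F = (112/15, 14/15)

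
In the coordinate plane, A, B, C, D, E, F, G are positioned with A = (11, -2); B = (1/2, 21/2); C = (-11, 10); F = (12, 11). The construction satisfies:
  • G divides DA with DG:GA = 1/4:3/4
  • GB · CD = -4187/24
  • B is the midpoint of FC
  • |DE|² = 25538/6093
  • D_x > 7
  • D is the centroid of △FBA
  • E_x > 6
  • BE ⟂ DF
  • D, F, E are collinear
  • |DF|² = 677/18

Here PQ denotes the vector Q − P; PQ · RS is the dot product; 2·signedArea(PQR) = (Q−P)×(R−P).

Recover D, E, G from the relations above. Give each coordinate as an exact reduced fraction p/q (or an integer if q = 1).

1. D_x = 47/6  [D is the centroid of △FBA]
2. D_y = 13/2  [D is the centroid of △FBA]
   → D = (47/6, 13/2)
3. E_x = 8723/1354  [D, F, E are collinear ∩ BE ⟂ DF]
4. E_y = 6767/1354  [D, F, E are collinear ∩ BE ⟂ DF]
   → E = (8723/1354, 6767/1354)
5. G_x = 69/8  [G divides DA with DG:GA = 1/4:3/4]
6. G_y = 35/8  [G divides DA with DG:GA = 1/4:3/4]
   → G = (69/8, 35/8)

D = (47/6, 13/2)
E = (8723/1354, 6767/1354)
G = (69/8, 35/8)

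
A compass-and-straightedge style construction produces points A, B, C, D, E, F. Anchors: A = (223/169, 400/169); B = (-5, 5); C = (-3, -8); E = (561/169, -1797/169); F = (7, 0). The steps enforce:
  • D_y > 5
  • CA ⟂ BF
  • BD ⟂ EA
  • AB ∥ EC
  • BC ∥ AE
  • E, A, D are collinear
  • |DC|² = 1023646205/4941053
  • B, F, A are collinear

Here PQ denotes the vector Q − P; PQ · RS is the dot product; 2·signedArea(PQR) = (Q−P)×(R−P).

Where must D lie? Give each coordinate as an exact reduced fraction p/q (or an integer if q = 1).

D = (1749/2249, 172173/29237)

1. D_x = 1749/2249  [E, A, D are collinear ∩ BD ⟂ EA]
2. D_y = 172173/29237  [E, A, D are collinear ∩ BD ⟂ EA]
   → D = (1749/2249, 172173/29237)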